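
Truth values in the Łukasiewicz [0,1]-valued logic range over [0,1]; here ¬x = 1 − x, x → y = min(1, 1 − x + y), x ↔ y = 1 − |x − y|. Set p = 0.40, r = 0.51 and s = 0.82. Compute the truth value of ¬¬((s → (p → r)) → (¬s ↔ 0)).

p → r = min(1, 1 − 0.40 + 0.51) = min(1, 1.11) = 1.00
s → (p → r) = min(1, 1 − 0.82 + 1.00) = min(1, 1.18) = 1.00
¬s = 1 − 0.82 = 0.18
¬s ↔ 0 = 1 − |0.18 − 0.00| = 1 − 0.18 = 0.82
(s → (p → r)) → (¬s ↔ 0) = min(1, 1 − 1.00 + 0.82) = min(1, 0.82) = 0.82
¬((s → (p → r)) → (¬s ↔ 0)) = 1 − 0.82 = 0.18
¬¬((s → (p → r)) → (¬s ↔ 0)) = 1 − 0.18 = 0.82

0.82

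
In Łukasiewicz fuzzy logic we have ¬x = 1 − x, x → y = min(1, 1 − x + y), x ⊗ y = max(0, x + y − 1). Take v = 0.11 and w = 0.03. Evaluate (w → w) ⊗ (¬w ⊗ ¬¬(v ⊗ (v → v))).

0.08

w → w = min(1, 1 − 0.03 + 0.03) = min(1, 1.00) = 1.00
¬w = 1 − 0.03 = 0.97
v → v = min(1, 1 − 0.11 + 0.11) = min(1, 1.00) = 1.00
v ⊗ (v → v) = max(0, 0.11 + 1.00 − 1) = max(0, 0.11) = 0.11
¬(v ⊗ (v → v)) = 1 − 0.11 = 0.89
¬¬(v ⊗ (v → v)) = 1 − 0.89 = 0.11
¬w ⊗ ¬¬(v ⊗ (v → v)) = max(0, 0.97 + 0.11 − 1) = max(0, 0.08) = 0.08
(w → w) ⊗ (¬w ⊗ ¬¬(v ⊗ (v → v))) = max(0, 1.00 + 0.08 − 1) = max(0, 0.08) = 0.08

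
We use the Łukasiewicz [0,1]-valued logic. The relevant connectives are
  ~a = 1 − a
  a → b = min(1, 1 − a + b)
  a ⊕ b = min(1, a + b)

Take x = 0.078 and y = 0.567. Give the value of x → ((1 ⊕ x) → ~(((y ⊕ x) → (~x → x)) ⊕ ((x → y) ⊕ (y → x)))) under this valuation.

1 ⊕ x = min(1, 1.000 + 0.078) = min(1, 1.078) = 1.000
y ⊕ x = min(1, 0.567 + 0.078) = min(1, 0.645) = 0.645
~x = 1 − 0.078 = 0.922
~x → x = min(1, 1 − 0.922 + 0.078) = min(1, 0.156) = 0.156
(y ⊕ x) → (~x → x) = min(1, 1 − 0.645 + 0.156) = min(1, 0.511) = 0.511
x → y = min(1, 1 − 0.078 + 0.567) = min(1, 1.489) = 1.000
y → x = min(1, 1 − 0.567 + 0.078) = min(1, 0.511) = 0.511
(x → y) ⊕ (y → x) = min(1, 1.000 + 0.511) = min(1, 1.511) = 1.000
((y ⊕ x) → (~x → x)) ⊕ ((x → y) ⊕ (y → x)) = min(1, 0.511 + 1.000) = min(1, 1.511) = 1.000
~(((y ⊕ x) → (~x → x)) ⊕ ((x → y) ⊕ (y → x))) = 1 − 1.000 = 0.000
(1 ⊕ x) → ~(((y ⊕ x) → (~x → x)) ⊕ ((x → y) ⊕ (y → x))) = min(1, 1 − 1.000 + 0.000) = min(1, 0.000) = 0.000
x → ((1 ⊕ x) → ~(((y ⊕ x) → (~x → x)) ⊕ ((x → y) ⊕ (y → x)))) = min(1, 1 − 0.078 + 0.000) = min(1, 0.922) = 0.922

0.922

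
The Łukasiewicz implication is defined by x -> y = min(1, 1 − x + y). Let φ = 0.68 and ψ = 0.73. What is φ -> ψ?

1.00

φ -> ψ = min(1, 1 − 0.68 + 0.73) = min(1, 1.05) = 1.00
For comparison, the Gödel implication (1 if x ≤ y else y) would give 1.00.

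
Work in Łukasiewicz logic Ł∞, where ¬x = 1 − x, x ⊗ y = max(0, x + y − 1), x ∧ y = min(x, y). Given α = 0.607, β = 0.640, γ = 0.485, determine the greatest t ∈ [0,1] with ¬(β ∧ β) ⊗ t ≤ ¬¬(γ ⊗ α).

β ∧ β = min(0.640, 0.640) = 0.640
¬(β ∧ β) = 1 − 0.640 = 0.360
So the left factor is ¬(β ∧ β) = 0.360.
γ ⊗ α = max(0, 0.485 + 0.607 − 1) = max(0, 0.092) = 0.092
¬(γ ⊗ α) = 1 − 0.092 = 0.908
¬¬(γ ⊗ α) = 1 − 0.908 = 0.092
So the right-hand bound is ¬¬(γ ⊗ α) = 0.092.
The residuum of the Łukasiewicz t-norm gives the supremum: min(1, 1 − 0.360 + 0.092).
1 − 0.360 + 0.092 = 0.732, so t = min(1, 0.732) = 0.732.
Check: 0.360 ⊗ 0.732 = max(0, 0.092) = 0.092 ≤ 0.092.

0.732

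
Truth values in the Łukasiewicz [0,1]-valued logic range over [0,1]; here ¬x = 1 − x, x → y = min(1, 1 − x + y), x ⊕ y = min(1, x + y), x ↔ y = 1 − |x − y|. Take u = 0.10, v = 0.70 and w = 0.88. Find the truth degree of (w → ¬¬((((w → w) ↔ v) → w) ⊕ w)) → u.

w → w = min(1, 1 − 0.88 + 0.88) = min(1, 1.00) = 1.00
(w → w) ↔ v = 1 − |1.00 − 0.70| = 1 − 0.30 = 0.70
((w → w) ↔ v) → w = min(1, 1 − 0.70 + 0.88) = min(1, 1.18) = 1.00
(((w → w) ↔ v) → w) ⊕ w = min(1, 1.00 + 0.88) = min(1, 1.88) = 1.00
¬((((w → w) ↔ v) → w) ⊕ w) = 1 − 1.00 = 0.00
¬¬((((w → w) ↔ v) → w) ⊕ w) = 1 − 0.00 = 1.00
w → ¬¬((((w → w) ↔ v) → w) ⊕ w) = min(1, 1 − 0.88 + 1.00) = min(1, 1.12) = 1.00
(w → ¬¬((((w → w) ↔ v) → w) ⊕ w)) → u = min(1, 1 − 1.00 + 0.10) = min(1, 0.10) = 0.10

0.10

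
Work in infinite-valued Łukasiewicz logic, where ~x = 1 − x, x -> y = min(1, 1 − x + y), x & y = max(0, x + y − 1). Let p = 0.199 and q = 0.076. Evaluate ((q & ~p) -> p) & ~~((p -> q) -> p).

~p = 1 − 0.199 = 0.801
q & ~p = max(0, 0.076 + 0.801 − 1) = max(0, -0.123) = 0.000
(q & ~p) -> p = min(1, 1 − 0.000 + 0.199) = min(1, 1.199) = 1.000
p -> q = min(1, 1 − 0.199 + 0.076) = min(1, 0.877) = 0.877
(p -> q) -> p = min(1, 1 − 0.877 + 0.199) = min(1, 0.322) = 0.322
~((p -> q) -> p) = 1 − 0.322 = 0.678
~~((p -> q) -> p) = 1 − 0.678 = 0.322
((q & ~p) -> p) & ~~((p -> q) -> p) = max(0, 1.000 + 0.322 − 1) = max(0, 0.322) = 0.322

0.322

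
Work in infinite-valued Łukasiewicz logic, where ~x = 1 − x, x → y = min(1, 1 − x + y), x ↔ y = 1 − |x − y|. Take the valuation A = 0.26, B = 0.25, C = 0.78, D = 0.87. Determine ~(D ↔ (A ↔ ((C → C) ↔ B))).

0.12

C → C = min(1, 1 − 0.78 + 0.78) = min(1, 1.00) = 1.00
(C → C) ↔ B = 1 − |1.00 − 0.25| = 1 − 0.75 = 0.25
A ↔ ((C → C) ↔ B) = 1 − |0.26 − 0.25| = 1 − 0.01 = 0.99
D ↔ (A ↔ ((C → C) ↔ B)) = 1 − |0.87 − 0.99| = 1 − 0.12 = 0.88
~(D ↔ (A ↔ ((C → C) ↔ B))) = 1 − 0.88 = 0.12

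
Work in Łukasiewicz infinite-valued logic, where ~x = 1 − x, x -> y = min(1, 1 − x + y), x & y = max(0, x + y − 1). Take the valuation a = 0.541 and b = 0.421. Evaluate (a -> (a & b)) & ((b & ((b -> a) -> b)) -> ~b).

0.459

a & b = max(0, 0.541 + 0.421 − 1) = max(0, -0.038) = 0.000
a -> (a & b) = min(1, 1 − 0.541 + 0.000) = min(1, 0.459) = 0.459
b -> a = min(1, 1 − 0.421 + 0.541) = min(1, 1.120) = 1.000
(b -> a) -> b = min(1, 1 − 1.000 + 0.421) = min(1, 0.421) = 0.421
b & ((b -> a) -> b) = max(0, 0.421 + 0.421 − 1) = max(0, -0.158) = 0.000
~b = 1 − 0.421 = 0.579
(b & ((b -> a) -> b)) -> ~b = min(1, 1 − 0.000 + 0.579) = min(1, 1.579) = 1.000
(a -> (a & b)) & ((b & ((b -> a) -> b)) -> ~b) = max(0, 0.459 + 1.000 − 1) = max(0, 0.459) = 0.459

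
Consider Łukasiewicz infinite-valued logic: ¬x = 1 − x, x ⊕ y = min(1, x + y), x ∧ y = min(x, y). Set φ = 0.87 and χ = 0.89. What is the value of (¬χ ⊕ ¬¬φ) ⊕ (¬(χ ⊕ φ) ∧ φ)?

¬χ = 1 − 0.89 = 0.11
¬φ = 1 − 0.87 = 0.13
¬¬φ = 1 − 0.13 = 0.87
¬χ ⊕ ¬¬φ = min(1, 0.11 + 0.87) = min(1, 0.98) = 0.98
χ ⊕ φ = min(1, 0.89 + 0.87) = min(1, 1.76) = 1.00
¬(χ ⊕ φ) = 1 − 1.00 = 0.00
¬(χ ⊕ φ) ∧ φ = min(0.00, 0.87) = 0.00
(¬χ ⊕ ¬¬φ) ⊕ (¬(χ ⊕ φ) ∧ φ) = min(1, 0.98 + 0.00) = min(1, 0.98) = 0.98

0.98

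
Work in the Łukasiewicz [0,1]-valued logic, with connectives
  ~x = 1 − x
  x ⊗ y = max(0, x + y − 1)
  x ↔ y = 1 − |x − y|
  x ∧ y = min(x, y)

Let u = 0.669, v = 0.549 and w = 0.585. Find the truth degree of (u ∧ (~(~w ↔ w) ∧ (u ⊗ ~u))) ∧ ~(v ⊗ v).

~w = 1 − 0.585 = 0.415
~w ↔ w = 1 − |0.415 − 0.585| = 1 − 0.170 = 0.830
~(~w ↔ w) = 1 − 0.830 = 0.170
~u = 1 − 0.669 = 0.331
u ⊗ ~u = max(0, 0.669 + 0.331 − 1) = max(0, 0.000) = 0.000
~(~w ↔ w) ∧ (u ⊗ ~u) = min(0.170, 0.000) = 0.000
u ∧ (~(~w ↔ w) ∧ (u ⊗ ~u)) = min(0.669, 0.000) = 0.000
v ⊗ v = max(0, 0.549 + 0.549 − 1) = max(0, 0.098) = 0.098
~(v ⊗ v) = 1 − 0.098 = 0.902
(u ∧ (~(~w ↔ w) ∧ (u ⊗ ~u))) ∧ ~(v ⊗ v) = min(0.000, 0.902) = 0.000

0.000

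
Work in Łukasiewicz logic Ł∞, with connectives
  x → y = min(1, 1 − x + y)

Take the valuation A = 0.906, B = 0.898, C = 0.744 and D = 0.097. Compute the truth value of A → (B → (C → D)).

0.549

C → D = min(1, 1 − 0.744 + 0.097) = min(1, 0.353) = 0.353
B → (C → D) = min(1, 1 − 0.898 + 0.353) = min(1, 0.455) = 0.455
A → (B → (C → D)) = min(1, 1 − 0.906 + 0.455) = min(1, 0.549) = 0.549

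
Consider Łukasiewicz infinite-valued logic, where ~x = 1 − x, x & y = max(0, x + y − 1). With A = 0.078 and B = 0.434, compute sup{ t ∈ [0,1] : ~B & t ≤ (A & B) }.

0.434

~B = 1 − 0.434 = 0.566
So the left factor is ~B = 0.566.
A & B = max(0, 0.078 + 0.434 − 1) = max(0, -0.488) = 0.000
So the right-hand bound is A & B = 0.000.
The residuum of the Łukasiewicz t-norm gives the supremum: min(1, 1 − 0.566 + 0.000).
1 − 0.566 + 0.000 = 0.434, so t = min(1, 0.434) = 0.434.
Check: 0.566 & 0.434 = max(0, 0.000) = 0.000 ≤ 0.000.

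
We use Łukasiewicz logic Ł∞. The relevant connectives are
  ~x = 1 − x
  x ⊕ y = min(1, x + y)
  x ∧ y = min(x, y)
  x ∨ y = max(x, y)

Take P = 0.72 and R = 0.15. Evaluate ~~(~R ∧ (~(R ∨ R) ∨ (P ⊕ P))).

0.85

~R = 1 − 0.15 = 0.85
R ∨ R = max(0.15, 0.15) = 0.15
~(R ∨ R) = 1 − 0.15 = 0.85
P ⊕ P = min(1, 0.72 + 0.72) = min(1, 1.44) = 1.00
~(R ∨ R) ∨ (P ⊕ P) = max(0.85, 1.00) = 1.00
~R ∧ (~(R ∨ R) ∨ (P ⊕ P)) = min(0.85, 1.00) = 0.85
~(~R ∧ (~(R ∨ R) ∨ (P ⊕ P))) = 1 − 0.85 = 0.15
~~(~R ∧ (~(R ∨ R) ∨ (P ⊕ P))) = 1 − 0.15 = 0.85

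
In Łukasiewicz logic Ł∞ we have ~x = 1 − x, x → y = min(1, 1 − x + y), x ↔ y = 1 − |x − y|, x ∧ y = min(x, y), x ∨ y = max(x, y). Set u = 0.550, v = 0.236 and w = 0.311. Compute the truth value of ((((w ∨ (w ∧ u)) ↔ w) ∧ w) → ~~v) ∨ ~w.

0.925

w ∧ u = min(0.311, 0.550) = 0.311
w ∨ (w ∧ u) = max(0.311, 0.311) = 0.311
(w ∨ (w ∧ u)) ↔ w = 1 − |0.311 − 0.311| = 1 − 0.000 = 1.000
((w ∨ (w ∧ u)) ↔ w) ∧ w = min(1.000, 0.311) = 0.311
~v = 1 − 0.236 = 0.764
~~v = 1 − 0.764 = 0.236
(((w ∨ (w ∧ u)) ↔ w) ∧ w) → ~~v = min(1, 1 − 0.311 + 0.236) = min(1, 0.925) = 0.925
~w = 1 − 0.311 = 0.689
((((w ∨ (w ∧ u)) ↔ w) ∧ w) → ~~v) ∨ ~w = max(0.925, 0.689) = 0.925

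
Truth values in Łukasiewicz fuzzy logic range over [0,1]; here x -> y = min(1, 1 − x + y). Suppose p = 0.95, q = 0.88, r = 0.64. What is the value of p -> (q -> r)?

q -> r = min(1, 1 − 0.88 + 0.64) = min(1, 0.76) = 0.76
p -> (q -> r) = min(1, 1 − 0.95 + 0.76) = min(1, 0.81) = 0.81

0.81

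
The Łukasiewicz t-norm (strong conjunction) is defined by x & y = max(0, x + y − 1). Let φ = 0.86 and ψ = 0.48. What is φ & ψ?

φ & ψ = max(0, 0.86 + 0.48 − 1) = max(0, 0.34) = 0.34
For comparison, the Gödel (minimum) t-norm min(x, y) would give 0.48.

0.34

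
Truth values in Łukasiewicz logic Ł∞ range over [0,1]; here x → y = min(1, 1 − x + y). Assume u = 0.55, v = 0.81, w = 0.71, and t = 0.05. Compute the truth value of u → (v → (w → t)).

w → t = min(1, 1 − 0.71 + 0.05) = min(1, 0.34) = 0.34
v → (w → t) = min(1, 1 − 0.81 + 0.34) = min(1, 0.53) = 0.53
u → (v → (w → t)) = min(1, 1 − 0.55 + 0.53) = min(1, 0.98) = 0.98

0.98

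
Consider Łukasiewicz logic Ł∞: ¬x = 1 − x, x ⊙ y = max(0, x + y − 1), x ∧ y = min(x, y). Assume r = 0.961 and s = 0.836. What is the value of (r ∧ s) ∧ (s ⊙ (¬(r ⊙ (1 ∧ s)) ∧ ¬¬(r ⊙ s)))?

r ∧ s = min(0.961, 0.836) = 0.836
1 ∧ s = min(1.000, 0.836) = 0.836
r ⊙ (1 ∧ s) = max(0, 0.961 + 0.836 − 1) = max(0, 0.797) = 0.797
¬(r ⊙ (1 ∧ s)) = 1 − 0.797 = 0.203
r ⊙ s = max(0, 0.961 + 0.836 − 1) = max(0, 0.797) = 0.797
¬(r ⊙ s) = 1 − 0.797 = 0.203
¬¬(r ⊙ s) = 1 − 0.203 = 0.797
¬(r ⊙ (1 ∧ s)) ∧ ¬¬(r ⊙ s) = min(0.203, 0.797) = 0.203
s ⊙ (¬(r ⊙ (1 ∧ s)) ∧ ¬¬(r ⊙ s)) = max(0, 0.836 + 0.203 − 1) = max(0, 0.039) = 0.039
(r ∧ s) ∧ (s ⊙ (¬(r ⊙ (1 ∧ s)) ∧ ¬¬(r ⊙ s))) = min(0.836, 0.039) = 0.039

0.039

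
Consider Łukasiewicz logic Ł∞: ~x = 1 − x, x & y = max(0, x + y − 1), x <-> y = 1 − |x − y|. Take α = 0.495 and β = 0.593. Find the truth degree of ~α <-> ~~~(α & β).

0.593

~α = 1 − 0.495 = 0.505
α & β = max(0, 0.495 + 0.593 − 1) = max(0, 0.088) = 0.088
~(α & β) = 1 − 0.088 = 0.912
~~(α & β) = 1 − 0.912 = 0.088
~~~(α & β) = 1 − 0.088 = 0.912
~α <-> ~~~(α & β) = 1 − |0.505 − 0.912| = 1 − 0.407 = 0.593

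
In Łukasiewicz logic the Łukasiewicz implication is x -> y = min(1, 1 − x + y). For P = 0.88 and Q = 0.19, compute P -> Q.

P -> Q = min(1, 1 − 0.88 + 0.19) = min(1, 0.31) = 0.31
For comparison, the Gödel implication (1 if x ≤ y else y) would give 0.19.

0.31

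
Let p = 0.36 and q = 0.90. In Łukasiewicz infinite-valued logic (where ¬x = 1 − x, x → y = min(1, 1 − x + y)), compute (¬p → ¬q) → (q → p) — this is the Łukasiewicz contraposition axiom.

¬p = 1 − 0.36 = 0.64
¬q = 1 − 0.90 = 0.10
¬p → ¬q = min(1, 1 − 0.64 + 0.10) = min(1, 0.46) = 0.46
q → p = min(1, 1 − 0.90 + 0.36) = min(1, 0.46) = 0.46
(¬p → ¬q) → (q → p) = min(1, 1 − 0.46 + 0.46) = min(1, 1.00) = 1.00
(As expected: an axiom of Ł∞, always 1.)

1.00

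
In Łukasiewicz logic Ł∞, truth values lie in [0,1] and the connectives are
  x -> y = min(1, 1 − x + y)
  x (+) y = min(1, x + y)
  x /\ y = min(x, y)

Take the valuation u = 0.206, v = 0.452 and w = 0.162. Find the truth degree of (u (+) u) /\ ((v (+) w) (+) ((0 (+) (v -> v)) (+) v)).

u (+) u = min(1, 0.206 + 0.206) = min(1, 0.412) = 0.412
v (+) w = min(1, 0.452 + 0.162) = min(1, 0.614) = 0.614
v -> v = min(1, 1 − 0.452 + 0.452) = min(1, 1.000) = 1.000
0 (+) (v -> v) = min(1, 0.000 + 1.000) = min(1, 1.000) = 1.000
(0 (+) (v -> v)) (+) v = min(1, 1.000 + 0.452) = min(1, 1.452) = 1.000
(v (+) w) (+) ((0 (+) (v -> v)) (+) v) = min(1, 0.614 + 1.000) = min(1, 1.614) = 1.000
(u (+) u) /\ ((v (+) w) (+) ((0 (+) (v -> v)) (+) v)) = min(0.412, 1.000) = 0.412

0.412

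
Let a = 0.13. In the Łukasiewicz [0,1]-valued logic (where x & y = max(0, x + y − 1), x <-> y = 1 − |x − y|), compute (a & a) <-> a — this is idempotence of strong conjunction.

0.87

a & a = max(0, 0.13 + 0.13 − 1) = max(0, -0.74) = 0.00
(a & a) <-> a = 1 − |0.00 − 0.13| = 1 − 0.13 = 0.87
(The value 0.87 < 1 shows this instance is not satisfied; fails in Ł∞ since a ⊗ a = max(0, 2a−1) ≠ a in general.)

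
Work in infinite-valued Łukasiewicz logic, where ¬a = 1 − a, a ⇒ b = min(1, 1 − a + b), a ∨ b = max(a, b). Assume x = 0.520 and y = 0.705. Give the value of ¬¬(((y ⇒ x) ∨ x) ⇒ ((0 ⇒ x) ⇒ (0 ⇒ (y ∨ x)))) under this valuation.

y ⇒ x = min(1, 1 − 0.705 + 0.520) = min(1, 0.815) = 0.815
(y ⇒ x) ∨ x = max(0.815, 0.520) = 0.815
0 ⇒ x = min(1, 1 − 0.000 + 0.520) = min(1, 1.520) = 1.000
y ∨ x = max(0.705, 0.520) = 0.705
0 ⇒ (y ∨ x) = min(1, 1 − 0.000 + 0.705) = min(1, 1.705) = 1.000
(0 ⇒ x) ⇒ (0 ⇒ (y ∨ x)) = min(1, 1 − 1.000 + 1.000) = min(1, 1.000) = 1.000
((y ⇒ x) ∨ x) ⇒ ((0 ⇒ x) ⇒ (0 ⇒ (y ∨ x))) = min(1, 1 − 0.815 + 1.000) = min(1, 1.185) = 1.000
¬(((y ⇒ x) ∨ x) ⇒ ((0 ⇒ x) ⇒ (0 ⇒ (y ∨ x)))) = 1 − 1.000 = 0.000
¬¬(((y ⇒ x) ∨ x) ⇒ ((0 ⇒ x) ⇒ (0 ⇒ (y ∨ x)))) = 1 − 0.000 = 1.000

1.000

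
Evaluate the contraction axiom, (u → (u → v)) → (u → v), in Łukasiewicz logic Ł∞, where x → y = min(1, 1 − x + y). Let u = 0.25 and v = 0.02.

0.77

u → v = min(1, 1 − 0.25 + 0.02) = min(1, 0.77) = 0.77
u → (u → v) = min(1, 1 − 0.25 + 0.77) = min(1, 1.52) = 1.00
(u → (u → v)) → (u → v) = min(1, 1 − 1.00 + 0.77) = min(1, 0.77) = 0.77
(The value 0.77 < 1 shows this instance is not satisfied; fails in Ł∞ (the t-norm is not idempotent).)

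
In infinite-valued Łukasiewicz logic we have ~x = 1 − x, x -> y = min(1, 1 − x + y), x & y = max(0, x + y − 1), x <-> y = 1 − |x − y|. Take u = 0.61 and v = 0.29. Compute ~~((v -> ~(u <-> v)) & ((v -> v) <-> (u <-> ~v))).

0.90

u <-> v = 1 − |0.61 − 0.29| = 1 − 0.32 = 0.68
~(u <-> v) = 1 − 0.68 = 0.32
v -> ~(u <-> v) = min(1, 1 − 0.29 + 0.32) = min(1, 1.03) = 1.00
v -> v = min(1, 1 − 0.29 + 0.29) = min(1, 1.00) = 1.00
~v = 1 − 0.29 = 0.71
u <-> ~v = 1 − |0.61 − 0.71| = 1 − 0.10 = 0.90
(v -> v) <-> (u <-> ~v) = 1 − |1.00 − 0.90| = 1 − 0.10 = 0.90
(v -> ~(u <-> v)) & ((v -> v) <-> (u <-> ~v)) = max(0, 1.00 + 0.90 − 1) = max(0, 0.90) = 0.90
~((v -> ~(u <-> v)) & ((v -> v) <-> (u <-> ~v))) = 1 − 0.90 = 0.10
~~((v -> ~(u <-> v)) & ((v -> v) <-> (u <-> ~v))) = 1 − 0.10 = 0.90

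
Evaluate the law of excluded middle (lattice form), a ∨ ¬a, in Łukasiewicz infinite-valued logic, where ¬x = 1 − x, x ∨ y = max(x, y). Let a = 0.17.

¬a = 1 − 0.17 = 0.83
a ∨ ¬a = max(0.17, 0.83) = 0.83
(The value 0.83 < 1 shows this instance is not satisfied; not a Ł∞-tautology — its value is max(a, 1−a).)

0.83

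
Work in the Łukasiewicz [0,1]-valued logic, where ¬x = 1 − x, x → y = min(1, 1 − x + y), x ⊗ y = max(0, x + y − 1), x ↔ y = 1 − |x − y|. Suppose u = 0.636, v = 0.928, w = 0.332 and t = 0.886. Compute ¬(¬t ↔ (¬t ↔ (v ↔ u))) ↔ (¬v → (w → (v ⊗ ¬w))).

¬t = 1 − 0.886 = 0.114
v ↔ u = 1 − |0.928 − 0.636| = 1 − 0.292 = 0.708
¬t ↔ (v ↔ u) = 1 − |0.114 − 0.708| = 1 − 0.594 = 0.406
¬t ↔ (¬t ↔ (v ↔ u)) = 1 − |0.114 − 0.406| = 1 − 0.292 = 0.708
¬(¬t ↔ (¬t ↔ (v ↔ u))) = 1 − 0.708 = 0.292
¬v = 1 − 0.928 = 0.072
¬w = 1 − 0.332 = 0.668
v ⊗ ¬w = max(0, 0.928 + 0.668 − 1) = max(0, 0.596) = 0.596
w → (v ⊗ ¬w) = min(1, 1 − 0.332 + 0.596) = min(1, 1.264) = 1.000
¬v → (w → (v ⊗ ¬w)) = min(1, 1 − 0.072 + 1.000) = min(1, 1.928) = 1.000
¬(¬t ↔ (¬t ↔ (v ↔ u))) ↔ (¬v → (w → (v ⊗ ¬w))) = 1 − |0.292 − 1.000| = 1 − 0.708 = 0.292

0.292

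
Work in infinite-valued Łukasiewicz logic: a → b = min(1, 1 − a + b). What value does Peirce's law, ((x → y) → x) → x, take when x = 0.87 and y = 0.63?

x → y = min(1, 1 − 0.87 + 0.63) = min(1, 0.76) = 0.76
(x → y) → x = min(1, 1 − 0.76 + 0.87) = min(1, 1.11) = 1.00
((x → y) → x) → x = min(1, 1 − 1.00 + 0.87) = min(1, 0.87) = 0.87
(The value 0.87 < 1 shows this instance is not satisfied; not a Ł∞-tautology in general.)

0.87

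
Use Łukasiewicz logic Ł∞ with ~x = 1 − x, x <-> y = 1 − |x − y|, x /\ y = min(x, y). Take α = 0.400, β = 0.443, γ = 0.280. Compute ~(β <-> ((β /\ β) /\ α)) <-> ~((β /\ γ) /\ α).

β /\ β = min(0.443, 0.443) = 0.443
(β /\ β) /\ α = min(0.443, 0.400) = 0.400
β <-> ((β /\ β) /\ α) = 1 − |0.443 − 0.400| = 1 − 0.043 = 0.957
~(β <-> ((β /\ β) /\ α)) = 1 − 0.957 = 0.043
β /\ γ = min(0.443, 0.280) = 0.280
(β /\ γ) /\ α = min(0.280, 0.400) = 0.280
~((β /\ γ) /\ α) = 1 − 0.280 = 0.720
~(β <-> ((β /\ β) /\ α)) <-> ~((β /\ γ) /\ α) = 1 − |0.043 − 0.720| = 1 − 0.677 = 0.323

0.323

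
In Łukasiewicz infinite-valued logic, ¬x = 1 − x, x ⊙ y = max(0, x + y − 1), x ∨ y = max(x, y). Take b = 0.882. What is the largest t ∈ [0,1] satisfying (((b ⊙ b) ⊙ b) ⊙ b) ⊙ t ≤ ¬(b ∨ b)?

0.590

b ⊙ b = max(0, 0.882 + 0.882 − 1) = max(0, 0.764) = 0.764
(b ⊙ b) ⊙ b = max(0, 0.764 + 0.882 − 1) = max(0, 0.646) = 0.646
((b ⊙ b) ⊙ b) ⊙ b = max(0, 0.646 + 0.882 − 1) = max(0, 0.528) = 0.528
So the left factor is ((b ⊙ b) ⊙ b) ⊙ b = 0.528.
b ∨ b = max(0.882, 0.882) = 0.882
¬(b ∨ b) = 1 − 0.882 = 0.118
So the right-hand bound is ¬(b ∨ b) = 0.118.
The residuum of the Łukasiewicz t-norm gives the supremum: min(1, 1 − 0.528 + 0.118).
1 − 0.528 + 0.118 = 0.590, so t = min(1, 0.590) = 0.590.
Check: 0.528 ⊙ 0.590 = max(0, 0.118) = 0.118 ≤ 0.118.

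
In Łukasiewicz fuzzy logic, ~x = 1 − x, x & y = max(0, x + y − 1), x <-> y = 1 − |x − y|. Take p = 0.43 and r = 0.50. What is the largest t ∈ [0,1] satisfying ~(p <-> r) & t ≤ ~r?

1.00

p <-> r = 1 − |0.43 − 0.50| = 1 − 0.07 = 0.93
~(p <-> r) = 1 − 0.93 = 0.07
So the left factor is ~(p <-> r) = 0.07.
~r = 1 − 0.50 = 0.50
So the right-hand bound is ~r = 0.50.
The residuum of the Łukasiewicz t-norm gives the supremum: min(1, 1 − 0.07 + 0.50).
1 − 0.07 + 0.50 = 1.43, so t = min(1, 1.43) = 1.00.
Check: 0.07 & 1.00 = max(0, 0.07) = 0.07 ≤ 0.50.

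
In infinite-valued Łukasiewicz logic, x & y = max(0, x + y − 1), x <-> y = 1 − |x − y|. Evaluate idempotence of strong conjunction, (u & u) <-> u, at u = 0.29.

u & u = max(0, 0.29 + 0.29 − 1) = max(0, -0.42) = 0.00
(u & u) <-> u = 1 − |0.00 − 0.29| = 1 − 0.29 = 0.71
(The value 0.71 < 1 shows this instance is not satisfied; fails in Ł∞ since a ⊗ a = max(0, 2a−1) ≠ a in general.)

0.71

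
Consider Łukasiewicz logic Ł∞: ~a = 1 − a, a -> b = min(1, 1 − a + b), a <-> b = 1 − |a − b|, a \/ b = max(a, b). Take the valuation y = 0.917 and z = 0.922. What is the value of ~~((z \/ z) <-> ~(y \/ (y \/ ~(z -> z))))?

z \/ z = max(0.922, 0.922) = 0.922
z -> z = min(1, 1 − 0.922 + 0.922) = min(1, 1.000) = 1.000
~(z -> z) = 1 − 1.000 = 0.000
y \/ ~(z -> z) = max(0.917, 0.000) = 0.917
y \/ (y \/ ~(z -> z)) = max(0.917, 0.917) = 0.917
~(y \/ (y \/ ~(z -> z))) = 1 − 0.917 = 0.083
(z \/ z) <-> ~(y \/ (y \/ ~(z -> z))) = 1 − |0.922 − 0.083| = 1 − 0.839 = 0.161
~((z \/ z) <-> ~(y \/ (y \/ ~(z -> z)))) = 1 − 0.161 = 0.839
~~((z \/ z) <-> ~(y \/ (y \/ ~(z -> z)))) = 1 − 0.839 = 0.161

0.161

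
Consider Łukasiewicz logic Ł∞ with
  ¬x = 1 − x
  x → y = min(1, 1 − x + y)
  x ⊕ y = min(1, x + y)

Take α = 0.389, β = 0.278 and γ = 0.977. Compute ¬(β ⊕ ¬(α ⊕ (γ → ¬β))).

¬β = 1 − 0.278 = 0.722
γ → ¬β = min(1, 1 − 0.977 + 0.722) = min(1, 0.745) = 0.745
α ⊕ (γ → ¬β) = min(1, 0.389 + 0.745) = min(1, 1.134) = 1.000
¬(α ⊕ (γ → ¬β)) = 1 − 1.000 = 0.000
β ⊕ ¬(α ⊕ (γ → ¬β)) = min(1, 0.278 + 0.000) = min(1, 0.278) = 0.278
¬(β ⊕ ¬(α ⊕ (γ → ¬β))) = 1 − 0.278 = 0.722

0.722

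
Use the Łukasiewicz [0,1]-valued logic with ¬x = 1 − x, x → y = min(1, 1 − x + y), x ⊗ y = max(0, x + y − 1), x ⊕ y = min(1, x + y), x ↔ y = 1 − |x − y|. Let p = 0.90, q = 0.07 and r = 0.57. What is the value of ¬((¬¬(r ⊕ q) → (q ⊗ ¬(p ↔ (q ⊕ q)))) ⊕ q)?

r ⊕ q = min(1, 0.57 + 0.07) = min(1, 0.64) = 0.64
¬(r ⊕ q) = 1 − 0.64 = 0.36
¬¬(r ⊕ q) = 1 − 0.36 = 0.64
q ⊕ q = min(1, 0.07 + 0.07) = min(1, 0.14) = 0.14
p ↔ (q ⊕ q) = 1 − |0.90 − 0.14| = 1 − 0.76 = 0.24
¬(p ↔ (q ⊕ q)) = 1 − 0.24 = 0.76
q ⊗ ¬(p ↔ (q ⊕ q)) = max(0, 0.07 + 0.76 − 1) = max(0, -0.17) = 0.00
¬¬(r ⊕ q) → (q ⊗ ¬(p ↔ (q ⊕ q))) = min(1, 1 − 0.64 + 0.00) = min(1, 0.36) = 0.36
(¬¬(r ⊕ q) → (q ⊗ ¬(p ↔ (q ⊕ q)))) ⊕ q = min(1, 0.36 + 0.07) = min(1, 0.43) = 0.43
¬((¬¬(r ⊕ q) → (q ⊗ ¬(p ↔ (q ⊕ q)))) ⊕ q) = 1 − 0.43 = 0.57

0.57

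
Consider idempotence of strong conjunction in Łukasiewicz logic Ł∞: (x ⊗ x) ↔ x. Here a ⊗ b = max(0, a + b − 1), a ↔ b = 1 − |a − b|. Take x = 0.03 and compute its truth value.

0.97

x ⊗ x = max(0, 0.03 + 0.03 − 1) = max(0, -0.94) = 0.00
(x ⊗ x) ↔ x = 1 − |0.00 − 0.03| = 1 − 0.03 = 0.97
(The value 0.97 < 1 shows this instance is not satisfied; fails in Ł∞ since a ⊗ a = max(0, 2a−1) ≠ a in general.)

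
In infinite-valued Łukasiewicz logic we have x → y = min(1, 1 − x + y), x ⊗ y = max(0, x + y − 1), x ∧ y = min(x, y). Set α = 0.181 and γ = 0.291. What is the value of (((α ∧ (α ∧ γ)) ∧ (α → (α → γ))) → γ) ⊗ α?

α ∧ γ = min(0.181, 0.291) = 0.181
α ∧ (α ∧ γ) = min(0.181, 0.181) = 0.181
α → γ = min(1, 1 − 0.181 + 0.291) = min(1, 1.110) = 1.000
α → (α → γ) = min(1, 1 − 0.181 + 1.000) = min(1, 1.819) = 1.000
(α ∧ (α ∧ γ)) ∧ (α → (α → γ)) = min(0.181, 1.000) = 0.181
((α ∧ (α ∧ γ)) ∧ (α → (α → γ))) → γ = min(1, 1 − 0.181 + 0.291) = min(1, 1.110) = 1.000
(((α ∧ (α ∧ γ)) ∧ (α → (α → γ))) → γ) ⊗ α = max(0, 1.000 + 0.181 − 1) = max(0, 0.181) = 0.181

0.181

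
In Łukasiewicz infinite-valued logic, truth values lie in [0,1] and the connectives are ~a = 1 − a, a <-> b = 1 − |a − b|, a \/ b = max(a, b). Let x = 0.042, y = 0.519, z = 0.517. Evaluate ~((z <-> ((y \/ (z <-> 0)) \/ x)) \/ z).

z <-> 0 = 1 − |0.517 − 0.000| = 1 − 0.517 = 0.483
y \/ (z <-> 0) = max(0.519, 0.483) = 0.519
(y \/ (z <-> 0)) \/ x = max(0.519, 0.042) = 0.519
z <-> ((y \/ (z <-> 0)) \/ x) = 1 − |0.517 − 0.519| = 1 − 0.002 = 0.998
(z <-> ((y \/ (z <-> 0)) \/ x)) \/ z = max(0.998, 0.517) = 0.998
~((z <-> ((y \/ (z <-> 0)) \/ x)) \/ z) = 1 − 0.998 = 0.002

0.002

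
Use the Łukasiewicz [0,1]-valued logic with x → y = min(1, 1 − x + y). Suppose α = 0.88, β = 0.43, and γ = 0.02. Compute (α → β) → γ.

0.47

α → β = min(1, 1 − 0.88 + 0.43) = min(1, 0.55) = 0.55
(α → β) → γ = min(1, 1 − 0.55 + 0.02) = min(1, 0.47) = 0.47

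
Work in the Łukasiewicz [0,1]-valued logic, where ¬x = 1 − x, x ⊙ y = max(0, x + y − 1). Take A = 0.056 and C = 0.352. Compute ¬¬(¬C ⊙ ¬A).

¬C = 1 − 0.352 = 0.648
¬A = 1 − 0.056 = 0.944
¬C ⊙ ¬A = max(0, 0.648 + 0.944 − 1) = max(0, 0.592) = 0.592
¬(¬C ⊙ ¬A) = 1 − 0.592 = 0.408
¬¬(¬C ⊙ ¬A) = 1 − 0.408 = 0.592

0.592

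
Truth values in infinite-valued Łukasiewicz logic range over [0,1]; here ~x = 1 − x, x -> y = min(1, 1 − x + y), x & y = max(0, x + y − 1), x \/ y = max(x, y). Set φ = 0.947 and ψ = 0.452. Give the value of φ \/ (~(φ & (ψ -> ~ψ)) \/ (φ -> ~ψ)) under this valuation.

0.947

~ψ = 1 − 0.452 = 0.548
ψ -> ~ψ = min(1, 1 − 0.452 + 0.548) = min(1, 1.096) = 1.000
φ & (ψ -> ~ψ) = max(0, 0.947 + 1.000 − 1) = max(0, 0.947) = 0.947
~(φ & (ψ -> ~ψ)) = 1 − 0.947 = 0.053
φ -> ~ψ = min(1, 1 − 0.947 + 0.548) = min(1, 0.601) = 0.601
~(φ & (ψ -> ~ψ)) \/ (φ -> ~ψ) = max(0.053, 0.601) = 0.601
φ \/ (~(φ & (ψ -> ~ψ)) \/ (φ -> ~ψ)) = max(0.947, 0.601) = 0.947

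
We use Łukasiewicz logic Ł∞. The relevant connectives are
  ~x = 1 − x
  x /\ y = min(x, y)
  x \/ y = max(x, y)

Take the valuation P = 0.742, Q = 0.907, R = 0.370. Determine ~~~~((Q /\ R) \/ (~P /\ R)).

0.370

Q /\ R = min(0.907, 0.370) = 0.370
~P = 1 − 0.742 = 0.258
~P /\ R = min(0.258, 0.370) = 0.258
(Q /\ R) \/ (~P /\ R) = max(0.370, 0.258) = 0.370
~((Q /\ R) \/ (~P /\ R)) = 1 − 0.370 = 0.630
~~((Q /\ R) \/ (~P /\ R)) = 1 − 0.630 = 0.370
~~~((Q /\ R) \/ (~P /\ R)) = 1 − 0.370 = 0.630
~~~~((Q /\ R) \/ (~P /\ R)) = 1 − 0.630 = 0.370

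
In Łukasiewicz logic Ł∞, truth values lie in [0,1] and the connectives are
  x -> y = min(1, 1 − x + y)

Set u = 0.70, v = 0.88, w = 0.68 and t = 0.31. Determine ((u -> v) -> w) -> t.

0.63

u -> v = min(1, 1 − 0.70 + 0.88) = min(1, 1.18) = 1.00
(u -> v) -> w = min(1, 1 − 1.00 + 0.68) = min(1, 0.68) = 0.68
((u -> v) -> w) -> t = min(1, 1 − 0.68 + 0.31) = min(1, 0.63) = 0.63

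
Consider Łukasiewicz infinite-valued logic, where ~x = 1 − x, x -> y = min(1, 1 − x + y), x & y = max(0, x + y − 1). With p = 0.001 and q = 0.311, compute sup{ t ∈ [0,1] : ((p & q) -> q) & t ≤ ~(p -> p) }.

p & q = max(0, 0.001 + 0.311 − 1) = max(0, -0.688) = 0.000
(p & q) -> q = min(1, 1 − 0.000 + 0.311) = min(1, 1.311) = 1.000
So the left factor is (p & q) -> q = 1.000.
p -> p = min(1, 1 − 0.001 + 0.001) = min(1, 1.000) = 1.000
~(p -> p) = 1 − 1.000 = 0.000
So the right-hand bound is ~(p -> p) = 0.000.
The residuum of the Łukasiewicz t-norm gives the supremum: min(1, 1 − 1.000 + 0.000).
1 − 1.000 + 0.000 = 0.000, so t = min(1, 0.000) = 0.000.
Check: 1.000 & 0.000 = max(0, 0.000) = 0.000 ≤ 0.000.

0.000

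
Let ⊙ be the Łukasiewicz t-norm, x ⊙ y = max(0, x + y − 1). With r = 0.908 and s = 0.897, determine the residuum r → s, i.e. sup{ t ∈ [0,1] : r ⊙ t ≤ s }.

The residuum of the Łukasiewicz t-norm gives the supremum: min(1, 1 − 0.908 + 0.897).
1 − 0.908 + 0.897 = 0.989, so t = min(1, 0.989) = 0.989.
Check: 0.908 ⊙ 0.989 = max(0, 0.897) = 0.897 ≤ 0.897.

0.989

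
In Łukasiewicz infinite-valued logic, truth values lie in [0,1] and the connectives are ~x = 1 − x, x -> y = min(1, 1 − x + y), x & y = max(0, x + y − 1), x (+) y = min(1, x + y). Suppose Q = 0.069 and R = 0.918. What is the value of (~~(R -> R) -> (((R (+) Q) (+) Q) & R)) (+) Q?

0.987

R -> R = min(1, 1 − 0.918 + 0.918) = min(1, 1.000) = 1.000
~(R -> R) = 1 − 1.000 = 0.000
~~(R -> R) = 1 − 0.000 = 1.000
R (+) Q = min(1, 0.918 + 0.069) = min(1, 0.987) = 0.987
(R (+) Q) (+) Q = min(1, 0.987 + 0.069) = min(1, 1.056) = 1.000
((R (+) Q) (+) Q) & R = max(0, 1.000 + 0.918 − 1) = max(0, 0.918) = 0.918
~~(R -> R) -> (((R (+) Q) (+) Q) & R) = min(1, 1 − 1.000 + 0.918) = min(1, 0.918) = 0.918
(~~(R -> R) -> (((R (+) Q) (+) Q) & R)) (+) Q = min(1, 0.918 + 0.069) = min(1, 0.987) = 0.987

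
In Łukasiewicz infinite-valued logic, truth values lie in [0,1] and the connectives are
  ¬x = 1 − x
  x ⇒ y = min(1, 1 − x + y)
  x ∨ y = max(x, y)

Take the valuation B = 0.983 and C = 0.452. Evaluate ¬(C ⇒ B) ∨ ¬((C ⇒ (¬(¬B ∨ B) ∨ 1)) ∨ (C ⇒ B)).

C ⇒ B = min(1, 1 − 0.452 + 0.983) = min(1, 1.531) = 1.000
¬(C ⇒ B) = 1 − 1.000 = 0.000
¬B = 1 − 0.983 = 0.017
¬B ∨ B = max(0.017, 0.983) = 0.983
¬(¬B ∨ B) = 1 − 0.983 = 0.017
¬(¬B ∨ B) ∨ 1 = max(0.017, 1.000) = 1.000
C ⇒ (¬(¬B ∨ B) ∨ 1) = min(1, 1 − 0.452 + 1.000) = min(1, 1.548) = 1.000
(C ⇒ (¬(¬B ∨ B) ∨ 1)) ∨ (C ⇒ B) = max(1.000, 1.000) = 1.000
¬((C ⇒ (¬(¬B ∨ B) ∨ 1)) ∨ (C ⇒ B)) = 1 − 1.000 = 0.000
¬(C ⇒ B) ∨ ¬((C ⇒ (¬(¬B ∨ B) ∨ 1)) ∨ (C ⇒ B)) = max(0.000, 0.000) = 0.000

0.000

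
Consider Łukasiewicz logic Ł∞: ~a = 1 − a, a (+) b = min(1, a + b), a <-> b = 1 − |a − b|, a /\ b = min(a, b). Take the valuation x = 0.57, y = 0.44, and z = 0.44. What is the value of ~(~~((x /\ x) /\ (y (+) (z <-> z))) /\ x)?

0.43

x /\ x = min(0.57, 0.57) = 0.57
z <-> z = 1 − |0.44 − 0.44| = 1 − 0.00 = 1.00
y (+) (z <-> z) = min(1, 0.44 + 1.00) = min(1, 1.44) = 1.00
(x /\ x) /\ (y (+) (z <-> z)) = min(0.57, 1.00) = 0.57
~((x /\ x) /\ (y (+) (z <-> z))) = 1 − 0.57 = 0.43
~~((x /\ x) /\ (y (+) (z <-> z))) = 1 − 0.43 = 0.57
~~((x /\ x) /\ (y (+) (z <-> z))) /\ x = min(0.57, 0.57) = 0.57
~(~~((x /\ x) /\ (y (+) (z <-> z))) /\ x) = 1 − 0.57 = 0.43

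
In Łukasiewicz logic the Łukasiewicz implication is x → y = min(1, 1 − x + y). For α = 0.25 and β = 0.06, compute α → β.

α → β = min(1, 1 − 0.25 + 0.06) = min(1, 0.81) = 0.81
For comparison, the Gödel implication (1 if x ≤ y else y) would give 0.06.

0.81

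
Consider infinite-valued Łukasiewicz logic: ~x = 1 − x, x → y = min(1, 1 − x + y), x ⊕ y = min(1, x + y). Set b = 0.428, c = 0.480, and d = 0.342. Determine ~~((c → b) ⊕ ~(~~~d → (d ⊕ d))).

0.948

c → b = min(1, 1 − 0.480 + 0.428) = min(1, 0.948) = 0.948
~d = 1 − 0.342 = 0.658
~~d = 1 − 0.658 = 0.342
~~~d = 1 − 0.342 = 0.658
d ⊕ d = min(1, 0.342 + 0.342) = min(1, 0.684) = 0.684
~~~d → (d ⊕ d) = min(1, 1 − 0.658 + 0.684) = min(1, 1.026) = 1.000
~(~~~d → (d ⊕ d)) = 1 − 1.000 = 0.000
(c → b) ⊕ ~(~~~d → (d ⊕ d)) = min(1, 0.948 + 0.000) = min(1, 0.948) = 0.948
~((c → b) ⊕ ~(~~~d → (d ⊕ d))) = 1 − 0.948 = 0.052
~~((c → b) ⊕ ~(~~~d → (d ⊕ d))) = 1 − 0.052 = 0.948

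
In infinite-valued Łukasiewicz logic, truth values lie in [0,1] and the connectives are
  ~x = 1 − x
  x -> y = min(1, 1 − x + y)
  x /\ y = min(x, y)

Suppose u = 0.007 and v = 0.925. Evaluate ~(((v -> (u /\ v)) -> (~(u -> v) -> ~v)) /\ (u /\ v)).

0.993

u /\ v = min(0.007, 0.925) = 0.007
v -> (u /\ v) = min(1, 1 − 0.925 + 0.007) = min(1, 0.082) = 0.082
u -> v = min(1, 1 − 0.007 + 0.925) = min(1, 1.918) = 1.000
~(u -> v) = 1 − 1.000 = 0.000
~v = 1 − 0.925 = 0.075
~(u -> v) -> ~v = min(1, 1 − 0.000 + 0.075) = min(1, 1.075) = 1.000
(v -> (u /\ v)) -> (~(u -> v) -> ~v) = min(1, 1 − 0.082 + 1.000) = min(1, 1.918) = 1.000
((v -> (u /\ v)) -> (~(u -> v) -> ~v)) /\ (u /\ v) = min(1.000, 0.007) = 0.007
~(((v -> (u /\ v)) -> (~(u -> v) -> ~v)) /\ (u /\ v)) = 1 − 0.007 = 0.993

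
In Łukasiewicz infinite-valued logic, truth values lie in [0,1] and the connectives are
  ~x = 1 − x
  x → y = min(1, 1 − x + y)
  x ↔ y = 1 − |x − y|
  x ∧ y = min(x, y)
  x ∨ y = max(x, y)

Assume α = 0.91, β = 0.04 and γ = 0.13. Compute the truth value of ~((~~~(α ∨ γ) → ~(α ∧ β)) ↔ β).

0.96

α ∨ γ = max(0.91, 0.13) = 0.91
~(α ∨ γ) = 1 − 0.91 = 0.09
~~(α ∨ γ) = 1 − 0.09 = 0.91
~~~(α ∨ γ) = 1 − 0.91 = 0.09
α ∧ β = min(0.91, 0.04) = 0.04
~(α ∧ β) = 1 − 0.04 = 0.96
~~~(α ∨ γ) → ~(α ∧ β) = min(1, 1 − 0.09 + 0.96) = min(1, 1.87) = 1.00
(~~~(α ∨ γ) → ~(α ∧ β)) ↔ β = 1 − |1.00 − 0.04| = 1 − 0.96 = 0.04
~((~~~(α ∨ γ) → ~(α ∧ β)) ↔ β) = 1 − 0.04 = 0.96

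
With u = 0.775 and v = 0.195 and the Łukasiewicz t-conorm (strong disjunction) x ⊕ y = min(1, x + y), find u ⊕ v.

0.970

u ⊕ v = min(1, 0.775 + 0.195) = min(1, 0.970) = 0.970
For comparison, the Gödel t-conorm max(x, y) would give 0.775.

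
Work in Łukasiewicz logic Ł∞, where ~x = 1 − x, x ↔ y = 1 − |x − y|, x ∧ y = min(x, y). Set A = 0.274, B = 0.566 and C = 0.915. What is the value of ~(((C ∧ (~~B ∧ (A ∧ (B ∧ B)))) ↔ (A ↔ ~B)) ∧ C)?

0.566

~B = 1 − 0.566 = 0.434
~~B = 1 − 0.434 = 0.566
B ∧ B = min(0.566, 0.566) = 0.566
A ∧ (B ∧ B) = min(0.274, 0.566) = 0.274
~~B ∧ (A ∧ (B ∧ B)) = min(0.566, 0.274) = 0.274
C ∧ (~~B ∧ (A ∧ (B ∧ B))) = min(0.915, 0.274) = 0.274
A ↔ ~B = 1 − |0.274 − 0.434| = 1 − 0.160 = 0.840
(C ∧ (~~B ∧ (A ∧ (B ∧ B)))) ↔ (A ↔ ~B) = 1 − |0.274 − 0.840| = 1 − 0.566 = 0.434
((C ∧ (~~B ∧ (A ∧ (B ∧ B)))) ↔ (A ↔ ~B)) ∧ C = min(0.434, 0.915) = 0.434
~(((C ∧ (~~B ∧ (A ∧ (B ∧ B)))) ↔ (A ↔ ~B)) ∧ C) = 1 − 0.434 = 0.566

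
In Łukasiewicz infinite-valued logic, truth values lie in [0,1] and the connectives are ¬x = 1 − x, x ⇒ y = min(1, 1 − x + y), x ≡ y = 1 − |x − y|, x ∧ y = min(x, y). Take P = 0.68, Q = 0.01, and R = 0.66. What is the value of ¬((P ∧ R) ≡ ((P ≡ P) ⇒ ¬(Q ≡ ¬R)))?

0.33

P ∧ R = min(0.68, 0.66) = 0.66
P ≡ P = 1 − |0.68 − 0.68| = 1 − 0.00 = 1.00
¬R = 1 − 0.66 = 0.34
Q ≡ ¬R = 1 − |0.01 − 0.34| = 1 − 0.33 = 0.67
¬(Q ≡ ¬R) = 1 − 0.67 = 0.33
(P ≡ P) ⇒ ¬(Q ≡ ¬R) = min(1, 1 − 1.00 + 0.33) = min(1, 0.33) = 0.33
(P ∧ R) ≡ ((P ≡ P) ⇒ ¬(Q ≡ ¬R)) = 1 − |0.66 − 0.33| = 1 − 0.33 = 0.67
¬((P ∧ R) ≡ ((P ≡ P) ⇒ ¬(Q ≡ ¬R))) = 1 − 0.67 = 0.33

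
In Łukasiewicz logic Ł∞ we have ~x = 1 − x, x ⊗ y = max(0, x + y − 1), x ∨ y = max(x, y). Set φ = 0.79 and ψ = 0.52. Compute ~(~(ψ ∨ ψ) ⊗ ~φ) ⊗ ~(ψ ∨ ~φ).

ψ ∨ ψ = max(0.52, 0.52) = 0.52
~(ψ ∨ ψ) = 1 − 0.52 = 0.48
~φ = 1 − 0.79 = 0.21
~(ψ ∨ ψ) ⊗ ~φ = max(0, 0.48 + 0.21 − 1) = max(0, -0.31) = 0.00
~(~(ψ ∨ ψ) ⊗ ~φ) = 1 − 0.00 = 1.00
ψ ∨ ~φ = max(0.52, 0.21) = 0.52
~(ψ ∨ ~φ) = 1 − 0.52 = 0.48
~(~(ψ ∨ ψ) ⊗ ~φ) ⊗ ~(ψ ∨ ~φ) = max(0, 1.00 + 0.48 − 1) = max(0, 0.48) = 0.48

0.48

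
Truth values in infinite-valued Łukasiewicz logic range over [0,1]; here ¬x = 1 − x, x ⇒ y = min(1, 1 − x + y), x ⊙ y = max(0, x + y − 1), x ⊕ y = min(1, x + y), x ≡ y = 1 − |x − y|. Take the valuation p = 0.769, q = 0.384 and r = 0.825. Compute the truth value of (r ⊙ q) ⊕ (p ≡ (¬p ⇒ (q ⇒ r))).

r ⊙ q = max(0, 0.825 + 0.384 − 1) = max(0, 0.209) = 0.209
¬p = 1 − 0.769 = 0.231
q ⇒ r = min(1, 1 − 0.384 + 0.825) = min(1, 1.441) = 1.000
¬p ⇒ (q ⇒ r) = min(1, 1 − 0.231 + 1.000) = min(1, 1.769) = 1.000
p ≡ (¬p ⇒ (q ⇒ r)) = 1 − |0.769 − 1.000| = 1 − 0.231 = 0.769
(r ⊙ q) ⊕ (p ≡ (¬p ⇒ (q ⇒ r))) = min(1, 0.209 + 0.769) = min(1, 0.978) = 0.978

0.978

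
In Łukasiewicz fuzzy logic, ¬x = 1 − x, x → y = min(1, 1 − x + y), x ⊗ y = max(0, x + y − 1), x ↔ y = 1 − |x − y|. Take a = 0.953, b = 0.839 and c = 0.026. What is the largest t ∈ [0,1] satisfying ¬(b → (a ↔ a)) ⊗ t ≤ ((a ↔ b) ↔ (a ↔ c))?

1.000

a ↔ a = 1 − |0.953 − 0.953| = 1 − 0.000 = 1.000
b → (a ↔ a) = min(1, 1 − 0.839 + 1.000) = min(1, 1.161) = 1.000
¬(b → (a ↔ a)) = 1 − 1.000 = 0.000
So the left factor is ¬(b → (a ↔ a)) = 0.000.
a ↔ b = 1 − |0.953 − 0.839| = 1 − 0.114 = 0.886
a ↔ c = 1 − |0.953 − 0.026| = 1 − 0.927 = 0.073
(a ↔ b) ↔ (a ↔ c) = 1 − |0.886 − 0.073| = 1 − 0.813 = 0.187
So the right-hand bound is (a ↔ b) ↔ (a ↔ c) = 0.187.
The residuum of the Łukasiewicz t-norm gives the supremum: min(1, 1 − 0.000 + 0.187).
1 − 0.000 + 0.187 = 1.187, so t = min(1, 1.187) = 1.000.
Check: 0.000 ⊗ 1.000 = max(0, 0.000) = 0.000 ≤ 0.187.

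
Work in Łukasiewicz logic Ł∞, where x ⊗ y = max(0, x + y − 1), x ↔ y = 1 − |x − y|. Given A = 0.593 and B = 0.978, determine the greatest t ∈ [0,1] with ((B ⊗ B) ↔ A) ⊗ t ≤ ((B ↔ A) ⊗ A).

B ⊗ B = max(0, 0.978 + 0.978 − 1) = max(0, 0.956) = 0.956
(B ⊗ B) ↔ A = 1 − |0.956 − 0.593| = 1 − 0.363 = 0.637
So the left factor is (B ⊗ B) ↔ A = 0.637.
B ↔ A = 1 − |0.978 − 0.593| = 1 − 0.385 = 0.615
(B ↔ A) ⊗ A = max(0, 0.615 + 0.593 − 1) = max(0, 0.208) = 0.208
So the right-hand bound is (B ↔ A) ⊗ A = 0.208.
The residuum of the Łukasiewicz t-norm gives the supremum: min(1, 1 − 0.637 + 0.208).
1 − 0.637 + 0.208 = 0.571, so t = min(1, 0.571) = 0.571.
Check: 0.637 ⊗ 0.571 = max(0, 0.208) = 0.208 ≤ 0.208.

0.571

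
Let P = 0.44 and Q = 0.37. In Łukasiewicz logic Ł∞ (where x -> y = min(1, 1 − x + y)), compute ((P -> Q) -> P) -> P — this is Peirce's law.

P -> Q = min(1, 1 − 0.44 + 0.37) = min(1, 0.93) = 0.93
(P -> Q) -> P = min(1, 1 − 0.93 + 0.44) = min(1, 0.51) = 0.51
((P -> Q) -> P) -> P = min(1, 1 − 0.51 + 0.44) = min(1, 0.93) = 0.93
(The value 0.93 < 1 shows this instance is not satisfied; not a Ł∞-tautology in general.)

0.93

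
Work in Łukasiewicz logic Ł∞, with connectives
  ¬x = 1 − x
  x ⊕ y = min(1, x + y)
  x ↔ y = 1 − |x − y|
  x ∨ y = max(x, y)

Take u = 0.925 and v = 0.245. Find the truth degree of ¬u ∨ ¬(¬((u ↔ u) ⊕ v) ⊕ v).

0.755

¬u = 1 − 0.925 = 0.075
u ↔ u = 1 − |0.925 − 0.925| = 1 − 0.000 = 1.000
(u ↔ u) ⊕ v = min(1, 1.000 + 0.245) = min(1, 1.245) = 1.000
¬((u ↔ u) ⊕ v) = 1 − 1.000 = 0.000
¬((u ↔ u) ⊕ v) ⊕ v = min(1, 0.000 + 0.245) = min(1, 0.245) = 0.245
¬(¬((u ↔ u) ⊕ v) ⊕ v) = 1 − 0.245 = 0.755
¬u ∨ ¬(¬((u ↔ u) ⊕ v) ⊕ v) = max(0.075, 0.755) = 0.755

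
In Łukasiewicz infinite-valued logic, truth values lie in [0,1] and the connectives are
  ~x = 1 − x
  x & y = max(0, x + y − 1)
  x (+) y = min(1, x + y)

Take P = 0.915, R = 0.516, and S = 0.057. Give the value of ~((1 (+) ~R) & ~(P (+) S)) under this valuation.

~R = 1 − 0.516 = 0.484
1 (+) ~R = min(1, 1.000 + 0.484) = min(1, 1.484) = 1.000
P (+) S = min(1, 0.915 + 0.057) = min(1, 0.972) = 0.972
~(P (+) S) = 1 − 0.972 = 0.028
(1 (+) ~R) & ~(P (+) S) = max(0, 1.000 + 0.028 − 1) = max(0, 0.028) = 0.028
~((1 (+) ~R) & ~(P (+) S)) = 1 − 0.028 = 0.972

0.972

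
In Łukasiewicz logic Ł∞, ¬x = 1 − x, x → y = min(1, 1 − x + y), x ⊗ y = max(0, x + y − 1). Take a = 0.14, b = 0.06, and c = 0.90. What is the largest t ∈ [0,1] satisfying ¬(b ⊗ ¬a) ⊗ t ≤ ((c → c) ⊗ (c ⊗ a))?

0.04

¬a = 1 − 0.14 = 0.86
b ⊗ ¬a = max(0, 0.06 + 0.86 − 1) = max(0, -0.08) = 0.00
¬(b ⊗ ¬a) = 1 − 0.00 = 1.00
So the left factor is ¬(b ⊗ ¬a) = 1.00.
c → c = min(1, 1 − 0.90 + 0.90) = min(1, 1.00) = 1.00
c ⊗ a = max(0, 0.90 + 0.14 − 1) = max(0, 0.04) = 0.04
(c → c) ⊗ (c ⊗ a) = max(0, 1.00 + 0.04 − 1) = max(0, 0.04) = 0.04
So the right-hand bound is (c → c) ⊗ (c ⊗ a) = 0.04.
The residuum of the Łukasiewicz t-norm gives the supremum: min(1, 1 − 1.00 + 0.04).
1 − 1.00 + 0.04 = 0.04, so t = min(1, 0.04) = 0.04.
Check: 1.00 ⊗ 0.04 = max(0, 0.04) = 0.04 ≤ 0.04.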